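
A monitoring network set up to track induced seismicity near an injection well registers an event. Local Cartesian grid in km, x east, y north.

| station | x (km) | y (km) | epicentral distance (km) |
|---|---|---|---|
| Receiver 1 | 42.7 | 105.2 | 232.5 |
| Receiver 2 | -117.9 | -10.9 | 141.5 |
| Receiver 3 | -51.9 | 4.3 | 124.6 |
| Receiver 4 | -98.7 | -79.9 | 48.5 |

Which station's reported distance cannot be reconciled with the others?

Solve using three stations at a time. Using Receiver 1, Receiver 2, Receiver 3 (subtract circle equations pairwise → linear system) gives (x, y) ≈ (-24.5, -117.5).
Distances from that point to each station vs reported:
  Receiver 1: calculated 232.6 vs reported 232.5 → residual 0.1 km
  Receiver 2: calculated 141.7 vs reported 141.5 → residual 0.2 km
  Receiver 3: calculated 124.8 vs reported 124.6 → residual 0.2 km
  Receiver 4: calculated 83.2 vs reported 48.5 → residual 34.7 km
Receiver 1, Receiver 2, Receiver 3 are mutually consistent (residuals ≈ 0); Receiver 4 is off by 34.7 km.

Receiver 4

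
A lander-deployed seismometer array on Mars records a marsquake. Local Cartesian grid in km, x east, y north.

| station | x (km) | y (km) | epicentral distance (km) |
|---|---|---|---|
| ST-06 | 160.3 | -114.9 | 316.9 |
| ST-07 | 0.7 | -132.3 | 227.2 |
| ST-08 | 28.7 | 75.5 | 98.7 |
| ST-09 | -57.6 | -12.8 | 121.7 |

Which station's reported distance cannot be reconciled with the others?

Solve using three stations at a time. Using ST-06, ST-08, ST-09 (subtract circle equations pairwise → linear system) gives (x, y) ≈ (-64.2, 108.7).
Distances from that point to each station vs reported:
  ST-06: calculated 316.9 vs reported 316.9 → residual 0.0 km
  ST-07: calculated 249.6 vs reported 227.2 → residual 22.4 km
  ST-08: calculated 98.7 vs reported 98.7 → residual 0.0 km
  ST-09: calculated 121.7 vs reported 121.7 → residual 0.0 km
ST-06, ST-08, ST-09 are mutually consistent (residuals ≈ 0); ST-07 is off by 22.4 km.

ST-07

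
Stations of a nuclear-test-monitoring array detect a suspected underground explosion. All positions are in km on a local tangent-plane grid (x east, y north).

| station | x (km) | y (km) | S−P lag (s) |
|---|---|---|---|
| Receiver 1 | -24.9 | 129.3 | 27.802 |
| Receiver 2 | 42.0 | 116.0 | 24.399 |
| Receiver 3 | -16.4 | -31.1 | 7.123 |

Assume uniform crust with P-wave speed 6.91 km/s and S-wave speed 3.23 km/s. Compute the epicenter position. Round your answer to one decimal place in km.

Distance from S−P lag: d = Δt · v_P v_S / (v_P − v_S) = Δt · (6.91·3.23)/(6.91−3.23) ≈ 6.0650·Δt.
So d_Receiver 1 = 168.62, d_Receiver 2 = 147.98, d_Receiver 3 = 43.20 km.
Circle about each station: (x + 24.9)² + (y − 129.3)² = 168.62²; (x − 42.0)² + (y − 116.0)² = 147.98²; (x + 16.4)² + (y + 31.1)² = 43.20².
Subtracting pairs of circle equations eliminates x²+y² and gives linear equations (the radical axes):
133.8 x − 26.6 y = 4416.12
17.0 x − 320.8 y = 10464.13
Solving the 2×2 system: x ≈ 26.8, y ≈ -31.2 km.

x ≈ 26.8 km, y ≈ -31.2 km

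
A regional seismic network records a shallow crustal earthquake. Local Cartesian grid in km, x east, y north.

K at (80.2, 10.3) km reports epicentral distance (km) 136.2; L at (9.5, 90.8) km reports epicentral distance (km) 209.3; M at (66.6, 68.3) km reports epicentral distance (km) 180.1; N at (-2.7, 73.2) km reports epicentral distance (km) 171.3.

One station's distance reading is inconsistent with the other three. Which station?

L

Solve using three stations at a time. Using K, M, N (subtract circle equations pairwise → linear system) gives (x, y) ≈ (-2.3, -98.2).
Distances from that point to each station vs reported:
  K: calculated 136.3 vs reported 136.2 → residual 0.1 km
  L: calculated 189.3 vs reported 209.3 → residual 20.0 km
  M: calculated 180.2 vs reported 180.1 → residual 0.1 km
  N: calculated 171.4 vs reported 171.3 → residual 0.1 km
K, M, N are mutually consistent (residuals ≈ 0); L is off by 20.0 km.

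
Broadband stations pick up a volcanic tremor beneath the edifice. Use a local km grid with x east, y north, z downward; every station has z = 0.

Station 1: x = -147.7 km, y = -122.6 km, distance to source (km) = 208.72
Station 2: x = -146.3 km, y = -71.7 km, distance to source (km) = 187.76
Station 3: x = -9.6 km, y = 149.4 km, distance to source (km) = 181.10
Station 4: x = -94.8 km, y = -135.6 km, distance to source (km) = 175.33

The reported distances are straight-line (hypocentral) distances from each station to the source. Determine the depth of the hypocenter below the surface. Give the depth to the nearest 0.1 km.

Each station gives a sphere (x−x_i)² + (y−y_i)² + z² = d_i² (stations at z=0).
Subtracting the Station 1 sphere from Station 2 and Station 3: z² cancels, leaving linear equations in x and y:
2.8 x + 101.8 y = -1991.25
276.2 x + 544.0 y = -3666.70
Solving: x ≈ 26.697, y ≈ -20.295 km (keep extra digits for the depth step; rounded: 26.7, -20.3).
Then from the Station 1 sphere: z² = 208.72² − (x + 147.7)² − (y + 122.6)² with x = 26.697, y = -20.295, so z ≈ 51.802 ≈ 51.8 km.

depth ≈ 51.8 km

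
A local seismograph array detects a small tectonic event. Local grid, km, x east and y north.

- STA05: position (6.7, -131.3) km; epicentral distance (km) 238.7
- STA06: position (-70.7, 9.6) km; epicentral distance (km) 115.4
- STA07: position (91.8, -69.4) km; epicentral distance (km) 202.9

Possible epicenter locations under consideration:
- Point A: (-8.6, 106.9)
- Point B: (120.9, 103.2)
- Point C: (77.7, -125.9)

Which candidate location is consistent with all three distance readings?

For each candidate, compare |candidate − station| to the reported distance:
Point A: residuals STA05 0.0, STA06 0.0, STA07 0.0 → max 0.0 km
Point B: residuals STA05 22.1, STA06 97.8, STA07 27.9 → max 97.8 km
Point C: residuals STA05 167.5, STA06 85.6, STA07 144.7 → max 167.5 km
Only Point A has all residuals ≈ 0.

Point A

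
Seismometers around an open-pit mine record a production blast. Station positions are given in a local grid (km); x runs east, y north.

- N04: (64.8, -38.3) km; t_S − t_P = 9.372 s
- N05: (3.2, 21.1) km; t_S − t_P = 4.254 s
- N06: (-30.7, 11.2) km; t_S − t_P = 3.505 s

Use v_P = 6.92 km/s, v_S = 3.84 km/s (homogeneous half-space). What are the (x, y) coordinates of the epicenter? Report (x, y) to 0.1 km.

Distance from S−P lag: d = Δt · v_P v_S / (v_P − v_S) = Δt · (6.92·3.84)/(6.92−3.84) ≈ 8.6275·Δt.
So d_N04 = 80.86, d_N05 = 36.70, d_N06 = 30.24 km.
Circle about each station: (x − 64.8)² + (y + 38.3)² = 80.86²; (x − 3.2)² + (y − 21.1)² = 36.70²; (x + 30.7)² + (y − 11.2)² = 30.24².
Subtracting the N04 equation from the N05 and N06 equations removes the quadratic terms:
-123.2 x + 118.8 y = -19.03
-191.0 x + 99.0 y = 1025.88
Solving the 2×2 system: x ≈ -11.8, y ≈ -12.4 km.
Check against N04 (with the unrounded x, y): √((x − 64.8)²+(y + 38.3)²) = 80.86 ≈ 80.86 km. ✓

(-11.8, -12.4)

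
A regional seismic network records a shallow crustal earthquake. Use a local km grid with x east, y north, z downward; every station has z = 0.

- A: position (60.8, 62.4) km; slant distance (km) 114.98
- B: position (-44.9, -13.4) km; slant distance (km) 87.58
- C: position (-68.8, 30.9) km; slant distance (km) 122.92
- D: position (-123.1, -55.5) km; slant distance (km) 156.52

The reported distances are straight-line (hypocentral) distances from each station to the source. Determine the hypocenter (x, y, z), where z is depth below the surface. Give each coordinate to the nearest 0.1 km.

(22.5, -32.4, 52.6)

Each station gives a sphere (x−x_i)² + (y−y_i)² + z² = d_i² (stations at z=0).
Subtracting the A sphere from B and C: z² cancels, leaving linear equations in x and y:
-211.4 x − 151.6 y = 155.31
-259.2 x − 63.0 y = -3791.08
Solving: x ≈ 22.502, y ≈ -32.402 km (keep extra digits for the depth step; rounded: 22.5, -32.4).
Then from the A sphere: z² = 114.98² − (x − 60.8)² − (y − 62.4)² with x = 22.502, y = -32.402, so z ≈ 52.595 ≈ 52.6 km.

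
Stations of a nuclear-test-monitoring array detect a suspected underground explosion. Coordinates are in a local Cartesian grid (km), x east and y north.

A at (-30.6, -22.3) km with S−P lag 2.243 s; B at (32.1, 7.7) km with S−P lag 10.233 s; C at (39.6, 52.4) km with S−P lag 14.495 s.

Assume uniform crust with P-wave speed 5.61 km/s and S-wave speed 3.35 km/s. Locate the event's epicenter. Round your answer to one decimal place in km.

Distance from S−P lag: d = Δt · v_P v_S / (v_P − v_S) = Δt · (5.61·3.35)/(5.61−3.35) ≈ 8.3157·Δt.
So d_A = 18.65, d_B = 85.09, d_C = 120.54 km.
Circle about each station: (x + 30.6)² + (y + 22.3)² = 18.65²; (x − 32.1)² + (y − 7.7)² = 85.09²; (x − 39.6)² + (y − 52.4)² = 120.54².
Subtracting the A equation from the B and C equations removes the quadratic terms:
125.4 x + 60.0 y = -7236.44
140.4 x + 149.4 y = -11301.80
Solving the 2×2 system: x ≈ -39.1, y ≈ -38.9 km.
Check against A (with the unrounded x, y): √((x + 30.6)²+(y + 22.3)²) = 18.66 ≈ 18.65 km. ✓

-39.1 km east, -38.9 km north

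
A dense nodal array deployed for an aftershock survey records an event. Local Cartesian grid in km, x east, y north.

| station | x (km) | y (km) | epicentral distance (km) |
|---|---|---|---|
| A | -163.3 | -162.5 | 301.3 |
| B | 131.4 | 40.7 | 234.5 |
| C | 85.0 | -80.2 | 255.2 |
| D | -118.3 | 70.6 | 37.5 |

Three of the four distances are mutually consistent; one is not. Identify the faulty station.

A

Solve using three stations at a time. Using B, C, D (subtract circle equations pairwise → linear system) gives (x, y) ≈ (-95.4, 100.3).
Distances from that point to each station vs reported:
  A: calculated 271.4 vs reported 301.3 → residual 29.9 km
  B: calculated 234.5 vs reported 234.5 → residual 0.0 km
  C: calculated 255.2 vs reported 255.2 → residual 0.0 km
  D: calculated 37.5 vs reported 37.5 → residual 0.0 km
B, C, D are mutually consistent (residuals ≈ 0); A is off by 29.9 km.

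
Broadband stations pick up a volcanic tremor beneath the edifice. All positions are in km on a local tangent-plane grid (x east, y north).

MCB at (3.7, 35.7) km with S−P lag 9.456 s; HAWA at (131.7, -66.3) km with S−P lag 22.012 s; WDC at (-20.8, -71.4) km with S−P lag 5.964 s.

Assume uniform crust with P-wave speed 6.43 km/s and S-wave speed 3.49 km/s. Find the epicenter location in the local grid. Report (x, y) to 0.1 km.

x ≈ -31.7 km, y ≈ -27.2 km

Distance from S−P lag: d = Δt · v_P v_S / (v_P − v_S) = Δt · (6.43·3.49)/(6.43−3.49) ≈ 7.6329·Δt.
So d_MCB = 72.18, d_HAWA = 168.02, d_WDC = 45.52 km.
Circle about each station: (x − 3.7)² + (y − 35.7)² = 72.18²; (x − 131.7)² + (y + 66.3)² = 168.02²; (x + 20.8)² + (y + 71.4)² = 45.52².
Subtracting pairs of circle equations eliminates x²+y² and gives linear equations (the radical axes):
256.0 x − 204.0 y = -2568.37
-49.0 x − 214.2 y = 7380.30
Solving the 2×2 system: x ≈ -31.7, y ≈ -27.2 km.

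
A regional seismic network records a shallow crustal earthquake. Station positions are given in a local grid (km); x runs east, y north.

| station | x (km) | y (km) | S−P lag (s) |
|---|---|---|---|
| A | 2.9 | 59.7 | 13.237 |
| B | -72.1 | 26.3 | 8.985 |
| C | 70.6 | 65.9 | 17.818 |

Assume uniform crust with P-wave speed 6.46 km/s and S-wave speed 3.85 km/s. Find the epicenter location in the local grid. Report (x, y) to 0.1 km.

Distance from S−P lag: d = Δt · v_P v_S / (v_P − v_S) = Δt · (6.46·3.85)/(6.46−3.85) ≈ 9.5291·Δt.
So d_A = 126.14, d_B = 85.62, d_C = 169.79 km.
Circle about each station: (x − 2.9)² + (y − 59.7)² = 126.14²; (x + 72.1)² + (y − 26.3)² = 85.62²; (x − 70.6)² + (y − 65.9)² = 169.79².
Subtracting pairs of circle equations eliminates x²+y² and gives linear equations (the radical axes):
-150.0 x − 66.8 y = 10898.12
135.4 x + 12.4 y = -7162.67
Solving the 2×2 system: x ≈ -47.8, y ≈ -55.8 km.
Check against A (with the unrounded x, y): √((x − 2.9)²+(y − 59.7)²) = 126.17 ≈ 126.14 km. ✓

(-47.8, -55.8)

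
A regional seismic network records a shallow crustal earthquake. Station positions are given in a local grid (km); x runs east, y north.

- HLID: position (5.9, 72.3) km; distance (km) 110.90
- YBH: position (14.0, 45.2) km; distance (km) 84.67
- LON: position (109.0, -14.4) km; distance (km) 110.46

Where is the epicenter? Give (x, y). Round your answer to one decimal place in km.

(1.2, -38.5)

Circle about each station: (x − 5.9)² + (y − 72.3)² = 110.90²; (x − 14.0)² + (y − 45.2)² = 84.67²; (x − 109.0)² + (y + 14.4)² = 110.46².
Subtracting the HLID equation from the YBH and LON equations removes the quadratic terms:
16.2 x − 54.2 y = 2106.74
206.2 x − 173.4 y = 6923.66
Solving the 2×2 system: x ≈ 1.2, y ≈ -38.5 km.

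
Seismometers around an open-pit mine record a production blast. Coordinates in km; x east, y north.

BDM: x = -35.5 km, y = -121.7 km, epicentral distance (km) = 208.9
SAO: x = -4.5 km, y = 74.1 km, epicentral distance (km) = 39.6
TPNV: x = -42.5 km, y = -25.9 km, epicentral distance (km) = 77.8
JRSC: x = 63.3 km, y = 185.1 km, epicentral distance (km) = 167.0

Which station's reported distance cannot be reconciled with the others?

Solve using three stations at a time. Using SAO, TPNV, JRSC (subtract circle equations pairwise → linear system) gives (x, y) ≈ (-37.3, 51.7).
Distances from that point to each station vs reported:
  BDM: calculated 173.5 vs reported 208.9 → residual 35.4 km
  SAO: calculated 39.7 vs reported 39.6 → residual 0.1 km
  TPNV: calculated 77.8 vs reported 77.8 → residual 0.0 km
  JRSC: calculated 167.0 vs reported 167.0 → residual 0.0 km
SAO, TPNV, JRSC are mutually consistent (residuals ≈ 0); BDM is off by 35.4 km.

BDM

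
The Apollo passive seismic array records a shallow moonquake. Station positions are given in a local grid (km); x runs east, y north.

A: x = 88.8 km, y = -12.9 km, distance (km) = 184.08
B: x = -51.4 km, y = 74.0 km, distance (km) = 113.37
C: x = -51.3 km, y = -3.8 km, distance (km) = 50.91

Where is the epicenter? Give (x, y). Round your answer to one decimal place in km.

Circle about each station: (x − 88.8)² + (y + 12.9)² = 184.08²; (x + 51.4)² + (y − 74.0)² = 113.37²; (x + 51.3)² + (y + 3.8)² = 50.91².
Subtracting the A equation from the B and C equations removes the quadratic terms:
-280.4 x + 173.8 y = 21098.80
-280.2 x + 18.2 y = 25887.90
Solving the 2×2 system: x ≈ -94.4, y ≈ -30.9 km.

x ≈ -94.4 km, y ≈ -30.9 km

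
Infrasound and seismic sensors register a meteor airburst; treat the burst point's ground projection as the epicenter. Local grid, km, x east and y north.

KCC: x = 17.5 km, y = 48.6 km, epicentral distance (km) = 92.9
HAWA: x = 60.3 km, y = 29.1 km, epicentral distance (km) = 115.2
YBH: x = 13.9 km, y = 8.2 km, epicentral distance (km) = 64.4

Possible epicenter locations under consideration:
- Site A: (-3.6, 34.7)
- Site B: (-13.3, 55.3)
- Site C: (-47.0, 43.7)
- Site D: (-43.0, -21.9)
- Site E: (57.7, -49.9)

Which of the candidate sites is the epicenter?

Site D

For each candidate, compare |candidate − station| to the reported distance:
Site A: residuals KCC 67.6, HAWA 51.1, YBH 32.6 → max 67.6 km
Site B: residuals KCC 61.4, HAWA 37.1, YBH 10.0 → max 61.4 km
Site C: residuals KCC 28.2, HAWA 6.9, YBH 6.1 → max 28.2 km
Site D: residuals KCC 0.0, HAWA 0.0, YBH 0.0 → max 0.0 km
Site E: residuals KCC 13.5, HAWA 36.2, YBH 8.4 → max 36.2 km
Only Site D has all residuals ≈ 0.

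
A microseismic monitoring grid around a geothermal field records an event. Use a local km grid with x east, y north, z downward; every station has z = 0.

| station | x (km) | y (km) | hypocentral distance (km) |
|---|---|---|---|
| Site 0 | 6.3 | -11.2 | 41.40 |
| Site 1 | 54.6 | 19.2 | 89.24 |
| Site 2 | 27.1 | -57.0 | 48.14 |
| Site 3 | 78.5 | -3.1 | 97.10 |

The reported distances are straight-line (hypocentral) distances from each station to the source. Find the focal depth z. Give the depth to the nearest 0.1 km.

depth ≈ 27.9 km

Each station gives a sphere (x−x_i)² + (y−y_i)² + z² = d_i² (stations at z=0).
Subtracting the Site 0 sphere from Site 1 and Site 2: z² cancels, leaving linear equations in x and y:
96.6 x + 60.8 y = -3065.15
41.6 x − 91.6 y = 3214.78
Solving: x ≈ -7.498, y ≈ -38.501 km (keep extra digits for the depth step; rounded: -7.5, -38.5).
Then from the Site 0 sphere: z² = 41.40² − (x − 6.3)² − (y + 11.2)² with x = -7.498, y = -38.501, so z ≈ 27.897 ≈ 27.9 km.
Check against Site 3 (with the unrounded solution): distance 97.09 ≈ 97.10 km. ✓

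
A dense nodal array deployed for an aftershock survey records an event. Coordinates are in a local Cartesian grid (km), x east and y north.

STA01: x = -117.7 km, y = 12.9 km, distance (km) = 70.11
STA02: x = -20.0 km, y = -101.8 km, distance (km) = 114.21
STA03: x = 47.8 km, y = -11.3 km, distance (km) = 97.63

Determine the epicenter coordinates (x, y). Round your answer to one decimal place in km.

x ≈ -47.7 km, y ≈ 9.0 km

Circle about each station: (x + 117.7)² + (y − 12.9)² = 70.11²; (x + 20.0)² + (y + 101.8)² = 114.21²; (x − 47.8)² + (y + 11.3)² = 97.63².
Subtracting the STA01 equation from the STA02 and STA03 equations removes the quadratic terms:
195.4 x − 229.4 y = -11384.97
331.0 x − 48.4 y = -16223.37
Solving the 2×2 system: x ≈ -47.7, y ≈ 9.0 km.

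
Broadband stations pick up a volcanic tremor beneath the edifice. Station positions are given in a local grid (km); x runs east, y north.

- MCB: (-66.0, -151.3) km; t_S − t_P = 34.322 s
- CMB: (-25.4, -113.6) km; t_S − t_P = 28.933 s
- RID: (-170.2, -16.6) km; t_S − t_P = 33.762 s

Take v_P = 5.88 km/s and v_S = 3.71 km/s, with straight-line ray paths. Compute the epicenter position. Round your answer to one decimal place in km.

137.0 km east, 127.7 km north

Distance from S−P lag: d = Δt · v_P v_S / (v_P − v_S) = Δt · (5.88·3.71)/(5.88−3.71) ≈ 10.0529·Δt.
So d_MCB = 345.04, d_CMB = 290.86, d_RID = 339.41 km.
Circle about each station: (x + 66.0)² + (y + 151.3)² = 345.04²; (x + 25.4)² + (y + 113.6)² = 290.86²; (x + 170.2)² + (y + 16.6)² = 339.41².
Subtracting pairs of circle equations eliminates x²+y² and gives linear equations (the radical axes):
81.2 x + 75.4 y = 20755.49
-208.4 x + 269.4 y = 5849.36
Solving the 2×2 system: x ≈ 137.0, y ≈ 127.7 km.
Check against MCB (with the unrounded x, y): √((x + 66.0)²+(y + 151.3)²) = 345.06 ≈ 345.04 km. ✓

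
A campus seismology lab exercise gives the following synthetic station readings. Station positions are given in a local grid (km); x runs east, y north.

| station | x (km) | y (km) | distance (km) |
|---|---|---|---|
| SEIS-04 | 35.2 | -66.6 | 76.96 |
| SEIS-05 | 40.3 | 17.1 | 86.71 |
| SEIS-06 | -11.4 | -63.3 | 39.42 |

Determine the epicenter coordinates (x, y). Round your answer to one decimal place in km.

Circle about each station: (x − 35.2)² + (y + 66.6)² = 76.96²; (x − 40.3)² + (y − 17.1)² = 86.71²; (x + 11.4)² + (y + 63.3)² = 39.42².
Subtracting the SEIS-04 equation from the SEIS-05 and SEIS-06 equations removes the quadratic terms:
10.2 x + 167.4 y = -5353.88
-93.2 x + 6.6 y = 2831.16
Solving the 2×2 system: x ≈ -32.5, y ≈ -30.0 km.
Check against SEIS-04 (with the unrounded x, y): √((x − 35.2)²+(y + 66.6)²) = 76.96 ≈ 76.96 km. ✓

x ≈ -32.5 km, y ≈ -30.0 km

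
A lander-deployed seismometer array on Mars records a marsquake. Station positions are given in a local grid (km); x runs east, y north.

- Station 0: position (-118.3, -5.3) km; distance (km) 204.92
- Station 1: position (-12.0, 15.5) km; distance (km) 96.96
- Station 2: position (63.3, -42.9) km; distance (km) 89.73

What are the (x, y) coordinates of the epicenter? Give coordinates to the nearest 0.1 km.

80.3 km east, 45.2 km north

Circle about each station: (x + 118.3)² + (y + 5.3)² = 204.92²; (x + 12.0)² + (y − 15.5)² = 96.96²; (x − 63.3)² + (y + 42.9)² = 89.73².
Subtracting pairs of circle equations eliminates x²+y² and gives linear equations (the radical axes):
212.6 x + 41.6 y = 18952.23
363.2 x − 75.2 y = 25765.05
Solving the 2×2 system: x ≈ 80.3, y ≈ 45.2 km.
Check against Station 0 (with the unrounded x, y): √((x + 118.3)²+(y + 5.3)²) = 204.92 ≈ 204.92 km. ✓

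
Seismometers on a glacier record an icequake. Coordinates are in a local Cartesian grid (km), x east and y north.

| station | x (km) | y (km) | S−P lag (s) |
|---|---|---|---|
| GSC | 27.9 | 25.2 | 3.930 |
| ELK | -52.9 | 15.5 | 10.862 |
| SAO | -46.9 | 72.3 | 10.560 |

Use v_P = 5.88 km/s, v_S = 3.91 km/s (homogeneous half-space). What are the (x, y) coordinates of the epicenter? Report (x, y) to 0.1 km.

(71.7, 38.8)

Distance from S−P lag: d = Δt · v_P v_S / (v_P − v_S) = Δt · (5.88·3.91)/(5.88−3.91) ≈ 11.6705·Δt.
So d_GSC = 45.86, d_ELK = 126.76, d_SAO = 123.24 km.
Circle about each station: (x − 27.9)² + (y − 25.2)² = 45.86²; (x + 52.9)² + (y − 15.5)² = 126.76²; (x + 46.9)² + (y − 72.3)² = 123.24².
Subtracting the GSC equation from the ELK and SAO equations removes the quadratic terms:
-161.6 x − 19.4 y = -12339.75
-149.6 x + 94.2 y = -7071.51
Solving the 2×2 system: x ≈ 71.7, y ≈ 38.8 km.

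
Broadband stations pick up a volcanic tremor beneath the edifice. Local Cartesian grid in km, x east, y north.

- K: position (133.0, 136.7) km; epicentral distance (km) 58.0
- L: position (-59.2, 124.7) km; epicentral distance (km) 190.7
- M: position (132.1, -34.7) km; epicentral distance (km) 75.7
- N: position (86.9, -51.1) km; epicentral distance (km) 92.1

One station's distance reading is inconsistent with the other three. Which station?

K

Solve using three stations at a time. Using L, M, N (subtract circle equations pairwise → linear system) gives (x, y) ≈ (110.6, 37.9).
Distances from that point to each station vs reported:
  K: calculated 101.3 vs reported 58.0 → residual 43.3 km
  L: calculated 190.7 vs reported 190.7 → residual 0.0 km
  M: calculated 75.7 vs reported 75.7 → residual 0.0 km
  N: calculated 92.1 vs reported 92.1 → residual 0.0 km
L, M, N are mutually consistent (residuals ≈ 0); K is off by 43.3 km.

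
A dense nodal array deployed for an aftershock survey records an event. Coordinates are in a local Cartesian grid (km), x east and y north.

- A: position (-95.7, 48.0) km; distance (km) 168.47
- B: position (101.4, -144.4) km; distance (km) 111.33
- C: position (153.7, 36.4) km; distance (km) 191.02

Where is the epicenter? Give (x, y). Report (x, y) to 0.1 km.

Circle about each station: (x + 95.7)² + (y − 48.0)² = 168.47²; (x − 101.4)² + (y + 144.4)² = 111.33²; (x − 153.7)² + (y − 36.4)² = 191.02².
Subtracting the A equation from the B and C equations removes the quadratic terms:
394.2 x − 384.8 y = 35658.60
498.8 x − 23.2 y = 5379.66
Solving the 2×2 system: x ≈ 6.8, y ≈ -85.7 km.

(6.8, -85.7)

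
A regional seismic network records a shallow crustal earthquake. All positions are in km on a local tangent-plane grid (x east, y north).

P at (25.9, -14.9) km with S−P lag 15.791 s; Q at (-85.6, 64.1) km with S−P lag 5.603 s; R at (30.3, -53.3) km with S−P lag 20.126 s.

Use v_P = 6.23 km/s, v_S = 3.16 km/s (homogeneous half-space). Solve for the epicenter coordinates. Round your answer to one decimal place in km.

Distance from S−P lag: d = Δt · v_P v_S / (v_P − v_S) = Δt · (6.23·3.16)/(6.23−3.16) ≈ 6.4126·Δt.
So d_P = 101.26, d_Q = 35.93, d_R = 129.06 km.
Circle about each station: (x − 25.9)² + (y + 14.9)² = 101.26²; (x + 85.6)² + (y − 64.1)² = 35.93²; (x − 30.3)² + (y + 53.3)² = 129.06².
Subtracting pairs of circle equations eliminates x²+y² and gives linear equations (the radical axes):
-223.0 x + 158.0 y = 19505.97
8.8 x − 76.8 y = -3536.74
Solving the 2×2 system: x ≈ -59.7, y ≈ 39.2 km.

-59.7 km east, 39.2 km north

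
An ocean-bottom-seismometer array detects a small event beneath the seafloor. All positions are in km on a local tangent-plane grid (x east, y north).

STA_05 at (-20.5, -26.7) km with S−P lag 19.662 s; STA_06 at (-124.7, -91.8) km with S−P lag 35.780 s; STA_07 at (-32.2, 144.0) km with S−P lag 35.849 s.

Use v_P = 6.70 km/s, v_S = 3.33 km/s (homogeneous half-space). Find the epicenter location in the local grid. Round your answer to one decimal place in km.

Distance from S−P lag: d = Δt · v_P v_S / (v_P − v_S) = Δt · (6.70·3.33)/(6.70−3.33) ≈ 6.6205·Δt.
So d_STA_05 = 130.17, d_STA_06 = 236.88, d_STA_07 = 237.34 km.
Circle about each station: (x + 20.5)² + (y + 26.7)² = 130.17²; (x + 124.7)² + (y + 91.8)² = 236.88²; (x + 32.2)² + (y − 144.0)² = 237.34².
Subtracting the STA_05 equation from the STA_06 and STA_07 equations removes the quadratic terms:
-208.4 x − 130.2 y = -16323.72
-23.4 x + 341.4 y = -18746.35
Solving the 2×2 system: x ≈ 108.0, y ≈ -47.5 km.
Check against STA_05 (with the unrounded x, y): √((x + 20.5)²+(y + 26.7)²) = 130.18 ≈ 130.17 km. ✓

x ≈ 108.0 km, y ≈ -47.5 km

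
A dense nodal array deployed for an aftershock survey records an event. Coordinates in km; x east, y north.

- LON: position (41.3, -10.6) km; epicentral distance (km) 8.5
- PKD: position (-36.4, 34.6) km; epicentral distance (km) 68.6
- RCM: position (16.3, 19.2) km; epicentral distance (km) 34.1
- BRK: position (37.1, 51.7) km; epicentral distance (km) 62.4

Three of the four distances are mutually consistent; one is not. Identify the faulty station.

PKD

Solve using three stations at a time. Using LON, RCM, BRK (subtract circle equations pairwise → linear system) gives (x, y) ≈ (32.9, -10.5).
Distances from that point to each station vs reported:
  LON: calculated 8.4 vs reported 8.5 → residual 0.1 km
  PKD: calculated 82.7 vs reported 68.6 → residual 14.1 km
  RCM: calculated 34.1 vs reported 34.1 → residual 0.0 km
  BRK: calculated 62.4 vs reported 62.4 → residual 0.0 km
LON, RCM, BRK are mutually consistent (residuals ≈ 0); PKD is off by 14.1 km.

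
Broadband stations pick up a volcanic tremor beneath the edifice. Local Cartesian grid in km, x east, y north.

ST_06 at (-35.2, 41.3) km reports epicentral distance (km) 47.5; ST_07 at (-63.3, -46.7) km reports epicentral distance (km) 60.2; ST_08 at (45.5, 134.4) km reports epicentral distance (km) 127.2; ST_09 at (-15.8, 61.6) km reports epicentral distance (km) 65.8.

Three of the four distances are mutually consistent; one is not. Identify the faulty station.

Solve using three stations at a time. Using ST_06, ST_07, ST_09 (subtract circle equations pairwise → linear system) gives (x, y) ≈ (-21.0, -4.0).
Distances from that point to each station vs reported:
  ST_06: calculated 47.5 vs reported 47.5 → residual 0.0 km
  ST_07: calculated 60.2 vs reported 60.2 → residual 0.0 km
  ST_08: calculated 153.5 vs reported 127.2 → residual 26.3 km
  ST_09: calculated 65.8 vs reported 65.8 → residual 0.0 km
ST_06, ST_07, ST_09 are mutually consistent (residuals ≈ 0); ST_08 is off by 26.3 km.

ST_08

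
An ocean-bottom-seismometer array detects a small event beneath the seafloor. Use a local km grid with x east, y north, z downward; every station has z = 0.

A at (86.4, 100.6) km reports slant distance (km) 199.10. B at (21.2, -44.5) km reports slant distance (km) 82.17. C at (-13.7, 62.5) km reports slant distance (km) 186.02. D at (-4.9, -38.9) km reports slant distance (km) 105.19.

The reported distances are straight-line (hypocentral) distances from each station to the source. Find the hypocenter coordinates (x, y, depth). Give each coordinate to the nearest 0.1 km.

Each station gives a sphere (x−x_i)² + (y−y_i)² + z² = d_i² (stations at z=0).
Subtracting the A sphere from B and C: z² cancels, leaving linear equations in x and y:
-130.4 x − 290.2 y = 17733.27
-200.2 x − 76.2 y = -8454.01
Solving: x ≈ 78.997, y ≈ -96.604 km (keep extra digits for the depth step; rounded: 79.0, -96.6).
Then from the A sphere: z² = 199.10² − (x − 86.4)² − (y − 100.6)² with x = 78.997, y = -96.604, so z ≈ 26.393 ≈ 26.4 km.

x ≈ 79.0 km, y ≈ -96.6 km, depth ≈ 26.4 km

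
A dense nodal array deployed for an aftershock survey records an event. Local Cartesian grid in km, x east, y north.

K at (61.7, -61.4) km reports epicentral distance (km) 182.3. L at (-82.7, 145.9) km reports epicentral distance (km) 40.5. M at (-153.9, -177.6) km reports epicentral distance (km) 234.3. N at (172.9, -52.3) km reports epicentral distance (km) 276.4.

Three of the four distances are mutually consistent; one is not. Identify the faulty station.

Solve using three stations at a time. Using K, M, N (subtract circle equations pairwise → linear system) gives (x, y) ≈ (-85.2, 46.3).
Distances from that point to each station vs reported:
  K: calculated 182.2 vs reported 182.3 → residual 0.1 km
  L: calculated 99.6 vs reported 40.5 → residual 59.1 km
  M: calculated 234.2 vs reported 234.3 → residual 0.1 km
  N: calculated 276.3 vs reported 276.4 → residual 0.1 km
K, M, N are mutually consistent (residuals ≈ 0); L is off by 59.1 km.

L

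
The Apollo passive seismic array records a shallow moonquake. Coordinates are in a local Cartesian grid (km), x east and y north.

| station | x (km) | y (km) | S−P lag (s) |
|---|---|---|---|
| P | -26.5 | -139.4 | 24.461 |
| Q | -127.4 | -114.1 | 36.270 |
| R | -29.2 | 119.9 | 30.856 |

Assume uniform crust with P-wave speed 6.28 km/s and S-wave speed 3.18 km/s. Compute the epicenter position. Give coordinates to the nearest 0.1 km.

Distance from S−P lag: d = Δt · v_P v_S / (v_P − v_S) = Δt · (6.28·3.18)/(6.28−3.18) ≈ 6.4421·Δt.
So d_P = 157.58, d_Q = 233.65, d_R = 198.78 km.
Circle about each station: (x + 26.5)² + (y + 139.4)² = 157.58²; (x + 127.4)² + (y + 114.1)² = 233.65²; (x + 29.2)² + (y − 119.9)² = 198.78².
Subtracting the P equation from the Q and R equations removes the quadratic terms:
-201.8 x + 50.6 y = -20645.91
-5.4 x + 518.6 y = -19587.99
Solving the 2×2 system: x ≈ 93.1, y ≈ -36.8 km.
Check against P (with the unrounded x, y): √((x + 26.5)²+(y + 139.4)²) = 157.56 ≈ 157.58 km. ✓

x ≈ 93.1 km, y ≈ -36.8 km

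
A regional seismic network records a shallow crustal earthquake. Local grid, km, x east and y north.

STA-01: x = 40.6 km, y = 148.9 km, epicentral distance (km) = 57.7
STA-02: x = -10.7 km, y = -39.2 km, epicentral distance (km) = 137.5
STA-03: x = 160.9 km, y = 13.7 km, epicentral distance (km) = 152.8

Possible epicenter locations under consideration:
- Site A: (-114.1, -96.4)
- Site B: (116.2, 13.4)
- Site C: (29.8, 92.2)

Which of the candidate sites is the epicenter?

For each candidate, compare |candidate − station| to the reported distance:
Site A: residuals STA-01 232.3, STA-02 19.3, STA-03 143.4 → max 232.3 km
Site B: residuals STA-01 97.5, STA-02 0.1, STA-03 108.1 → max 108.1 km
Site C: residuals STA-01 0.0, STA-02 0.0, STA-03 0.0 → max 0.0 km
Only Site C has all residuals ≈ 0.

Site C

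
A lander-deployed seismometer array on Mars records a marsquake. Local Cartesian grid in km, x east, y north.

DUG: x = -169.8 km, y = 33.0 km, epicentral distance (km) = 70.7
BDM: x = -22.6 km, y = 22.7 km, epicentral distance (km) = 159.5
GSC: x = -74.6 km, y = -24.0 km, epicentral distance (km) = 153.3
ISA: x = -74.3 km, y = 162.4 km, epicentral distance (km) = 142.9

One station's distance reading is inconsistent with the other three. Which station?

ISA

Solve using three stations at a time. Using DUG, BDM, GSC (subtract circle equations pairwise → linear system) gives (x, y) ≈ (-160.4, 103.0).
Distances from that point to each station vs reported:
  DUG: calculated 70.7 vs reported 70.7 → residual 0.0 km
  BDM: calculated 159.5 vs reported 159.5 → residual 0.0 km
  GSC: calculated 153.3 vs reported 153.3 → residual 0.0 km
  ISA: calculated 104.6 vs reported 142.9 → residual 38.3 km
DUG, BDM, GSC are mutually consistent (residuals ≈ 0); ISA is off by 38.3 km.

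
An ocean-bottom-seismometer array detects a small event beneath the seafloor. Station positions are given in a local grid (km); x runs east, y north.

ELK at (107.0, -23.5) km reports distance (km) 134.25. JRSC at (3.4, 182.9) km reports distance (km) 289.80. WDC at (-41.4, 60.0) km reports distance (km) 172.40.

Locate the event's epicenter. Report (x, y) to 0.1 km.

Circle about each station: (x − 107.0)² + (y + 23.5)² = 134.25²; (x − 3.4)² + (y − 182.9)² = 289.80²; (x + 41.4)² + (y − 60.0)² = 172.40².
Subtracting pairs of circle equations eliminates x²+y² and gives linear equations (the radical axes):
-207.2 x + 412.8 y = -44498.26
-296.8 x + 167.0 y = -18385.99
Solving the 2×2 system: x ≈ 1.8, y ≈ -106.9 km.

x ≈ 1.8 km, y ≈ -106.9 km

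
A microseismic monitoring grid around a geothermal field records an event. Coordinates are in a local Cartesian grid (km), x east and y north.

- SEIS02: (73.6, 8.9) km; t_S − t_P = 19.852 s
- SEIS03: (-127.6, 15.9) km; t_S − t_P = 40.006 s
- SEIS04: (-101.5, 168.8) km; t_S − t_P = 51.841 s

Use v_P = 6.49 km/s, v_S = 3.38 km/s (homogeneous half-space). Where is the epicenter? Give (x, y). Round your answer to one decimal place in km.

x ≈ 117.4 km, y ≈ -124.1 km

Distance from S−P lag: d = Δt · v_P v_S / (v_P − v_S) = Δt · (6.49·3.38)/(6.49−3.38) ≈ 7.0534·Δt.
So d_SEIS02 = 140.02, d_SEIS03 = 282.18, d_SEIS04 = 365.66 km.
Circle about each station: (x − 73.6)² + (y − 8.9)² = 140.02²; (x + 127.6)² + (y − 15.9)² = 282.18²; (x + 101.5)² + (y − 168.8)² = 365.66².
Subtracting the SEIS02 equation from the SEIS03 and SEIS04 equations removes the quadratic terms:
-402.4 x + 14.0 y = -48981.55
-350.2 x + 319.8 y = -80802.12
Solving the 2×2 system: x ≈ 117.4, y ≈ -124.1 km.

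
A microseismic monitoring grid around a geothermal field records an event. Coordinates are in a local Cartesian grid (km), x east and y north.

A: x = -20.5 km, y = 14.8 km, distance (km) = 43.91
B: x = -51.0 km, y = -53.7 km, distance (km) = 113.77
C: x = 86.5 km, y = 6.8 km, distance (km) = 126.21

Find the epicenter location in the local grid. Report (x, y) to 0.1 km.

Circle about each station: (x + 20.5)² + (y − 14.8)² = 43.91²; (x + 51.0)² + (y + 53.7)² = 113.77²; (x − 86.5)² + (y − 6.8)² = 126.21².
Subtracting the A equation from the B and C equations removes the quadratic terms:
-61.0 x − 137.0 y = -6170.12
214.0 x − 16.0 y = -7111.68
Solving the 2×2 system: x ≈ -28.9, y ≈ 57.9 km.

(-28.9, 57.9)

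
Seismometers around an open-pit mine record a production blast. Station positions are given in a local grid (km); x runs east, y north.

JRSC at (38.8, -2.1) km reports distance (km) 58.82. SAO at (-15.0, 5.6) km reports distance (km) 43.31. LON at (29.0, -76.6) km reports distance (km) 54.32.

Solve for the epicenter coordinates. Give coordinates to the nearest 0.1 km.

x ≈ -8.4 km, y ≈ -37.2 km

Circle about each station: (x − 38.8)² + (y + 2.1)² = 58.82²; (x + 15.0)² + (y − 5.6)² = 43.31²; (x − 29.0)² + (y + 76.6)² = 54.32².
Subtracting the JRSC equation from the SAO and LON equations removes the quadratic terms:
-107.6 x + 15.4 y = 330.55
-19.6 x − 149.0 y = 5707.84
Solving the 2×2 system: x ≈ -8.4, y ≈ -37.2 km.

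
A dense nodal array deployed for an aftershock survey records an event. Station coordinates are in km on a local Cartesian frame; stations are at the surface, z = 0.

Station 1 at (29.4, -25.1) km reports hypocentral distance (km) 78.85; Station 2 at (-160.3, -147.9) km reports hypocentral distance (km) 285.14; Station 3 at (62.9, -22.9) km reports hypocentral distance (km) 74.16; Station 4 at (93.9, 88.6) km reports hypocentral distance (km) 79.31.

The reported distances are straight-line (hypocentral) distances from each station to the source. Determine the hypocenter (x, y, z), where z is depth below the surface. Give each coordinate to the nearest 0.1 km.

(52.9, 36.4, 43.4)

Each station gives a sphere (x−x_i)² + (y−y_i)² + z² = d_i² (stations at z=0).
Subtracting the Station 1 sphere from Station 2 and Station 3: z² cancels, leaving linear equations in x and y:
-379.4 x − 245.6 y = -29011.37
67.0 x + 4.4 y = 3704.07
Solving: x ≈ 52.893, y ≈ 36.416 km (keep extra digits for the depth step; rounded: 52.9, 36.4).
Then from the Station 1 sphere: z² = 78.85² − (x − 29.4)² − (y + 25.1)² with x = 52.893, y = 36.416, so z ≈ 43.373 ≈ 43.4 km.
Check against Station 4 (with the unrounded solution): distance 79.28 ≈ 79.31 km. ✓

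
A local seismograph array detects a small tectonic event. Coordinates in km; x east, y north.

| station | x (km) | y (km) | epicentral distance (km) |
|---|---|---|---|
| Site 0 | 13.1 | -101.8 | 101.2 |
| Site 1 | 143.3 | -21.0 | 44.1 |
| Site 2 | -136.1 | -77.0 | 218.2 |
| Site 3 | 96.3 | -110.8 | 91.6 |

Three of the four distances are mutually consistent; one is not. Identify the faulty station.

Site 1

Solve using three stations at a time. Using Site 0, Site 2, Site 3 (subtract circle equations pairwise → linear system) gives (x, y) ≈ (75.0, -21.9).
Distances from that point to each station vs reported:
  Site 0: calculated 101.0 vs reported 101.2 → residual 0.2 km
  Site 1: calculated 68.4 vs reported 44.1 → residual 24.3 km
  Site 2: calculated 218.1 vs reported 218.2 → residual 0.1 km
  Site 3: calculated 91.4 vs reported 91.6 → residual 0.2 km
Site 0, Site 2, Site 3 are mutually consistent (residuals ≈ 0); Site 1 is off by 24.3 km.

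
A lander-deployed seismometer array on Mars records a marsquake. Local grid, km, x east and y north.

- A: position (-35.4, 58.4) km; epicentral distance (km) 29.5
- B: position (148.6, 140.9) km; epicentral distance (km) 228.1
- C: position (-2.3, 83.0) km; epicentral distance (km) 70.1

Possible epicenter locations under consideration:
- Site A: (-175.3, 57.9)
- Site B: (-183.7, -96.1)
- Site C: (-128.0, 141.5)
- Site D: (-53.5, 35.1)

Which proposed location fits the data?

Site D

For each candidate, compare |candidate − station| to the reported distance:
Site A: residuals A 110.4, B 106.3, C 104.7 → max 110.4 km
Site B: residuals A 184.7, B 180.1, C 184.8 → max 184.8 km
Site C: residuals A 94.9, B 48.5, C 68.5 → max 94.9 km
Site D: residuals A 0.0, B 0.0, C 0.0 → max 0.0 km
Only Site D has all residuals ≈ 0.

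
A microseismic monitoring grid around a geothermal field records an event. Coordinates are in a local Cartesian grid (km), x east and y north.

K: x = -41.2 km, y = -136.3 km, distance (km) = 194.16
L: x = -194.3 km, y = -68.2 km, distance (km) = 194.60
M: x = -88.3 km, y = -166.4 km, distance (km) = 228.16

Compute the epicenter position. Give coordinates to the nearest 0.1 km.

Circle about each station: (x + 41.2)² + (y + 136.3)² = 194.16²; (x + 194.3)² + (y + 68.2)² = 194.60²; (x + 88.3)² + (y + 166.4)² = 228.16².
Subtracting pairs of circle equations eliminates x²+y² and gives linear equations (the radical axes):
-306.2 x + 136.2 y = 21957.55
-94.2 x − 60.2 y = 851.84
Solving the 2×2 system: x ≈ -46.0, y ≈ 57.8 km.

(-46.0, 57.8)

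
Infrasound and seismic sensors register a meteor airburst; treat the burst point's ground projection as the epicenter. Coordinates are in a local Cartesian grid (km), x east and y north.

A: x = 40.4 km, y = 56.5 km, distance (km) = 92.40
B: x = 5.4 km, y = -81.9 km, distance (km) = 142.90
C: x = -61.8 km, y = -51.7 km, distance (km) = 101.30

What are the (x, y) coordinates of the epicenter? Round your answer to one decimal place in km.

Circle about each station: (x − 40.4)² + (y − 56.5)² = 92.40²; (x − 5.4)² + (y + 81.9)² = 142.90²; (x + 61.8)² + (y + 51.7)² = 101.30².
Subtracting the A equation from the B and C equations removes the quadratic terms:
-70.0 x − 276.8 y = -9970.29
-204.4 x − 216.4 y = -56.21
Solving the 2×2 system: x ≈ -51.7, y ≈ 49.1 km.
Check against A (with the unrounded x, y): √((x − 40.4)²+(y − 56.5)²) = 92.40 ≈ 92.40 km. ✓

x ≈ -51.7 km, y ≈ 49.1 km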